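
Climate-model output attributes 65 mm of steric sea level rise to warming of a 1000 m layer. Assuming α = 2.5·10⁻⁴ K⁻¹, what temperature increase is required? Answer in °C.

ΔT = Δh/(αH) = 0.065 / (2.5×10⁻⁴ × 1000) = 0.2600 °C

ΔT ≈ 0.260 °C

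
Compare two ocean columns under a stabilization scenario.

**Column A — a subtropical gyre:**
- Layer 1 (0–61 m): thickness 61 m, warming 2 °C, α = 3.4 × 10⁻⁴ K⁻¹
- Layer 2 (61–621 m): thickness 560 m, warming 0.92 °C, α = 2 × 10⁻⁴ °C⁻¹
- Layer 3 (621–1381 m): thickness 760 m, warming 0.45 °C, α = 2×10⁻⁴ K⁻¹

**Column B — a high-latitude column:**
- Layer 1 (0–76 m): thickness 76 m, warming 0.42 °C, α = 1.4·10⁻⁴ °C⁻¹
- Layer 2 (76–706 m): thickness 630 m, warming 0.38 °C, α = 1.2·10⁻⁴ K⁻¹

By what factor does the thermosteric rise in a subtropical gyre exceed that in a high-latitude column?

6.41

A Layer 1: 2 × 61 × 3.4×10⁻⁴ = 0.04148 m
A 560 × 0.92 × 2×10⁻⁴ = 0.10304 m
A 2×10⁻⁴ × 0.45 × 760 = 0.06840 m
A total: 0.21292 m
B 0–76 m: 1.4×10⁻⁴ × 0.42 × 76 = 0.0044688 m
B Layer 2: 630 × 1.2×10⁻⁴ × 0.38 = 0.028728 m
B total: 0.0331968 m
Ratio: 0.21292 / 0.0331968 ≈ 6.414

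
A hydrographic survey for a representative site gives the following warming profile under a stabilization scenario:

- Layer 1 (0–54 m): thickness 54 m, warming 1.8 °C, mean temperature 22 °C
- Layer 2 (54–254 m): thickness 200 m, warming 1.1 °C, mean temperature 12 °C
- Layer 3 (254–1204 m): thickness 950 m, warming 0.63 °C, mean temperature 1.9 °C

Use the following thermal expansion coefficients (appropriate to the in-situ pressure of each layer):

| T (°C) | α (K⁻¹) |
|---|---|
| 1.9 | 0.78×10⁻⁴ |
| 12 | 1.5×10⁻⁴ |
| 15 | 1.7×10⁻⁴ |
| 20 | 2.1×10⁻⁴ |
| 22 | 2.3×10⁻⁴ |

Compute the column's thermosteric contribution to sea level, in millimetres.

Layer 1 at 22 °C → α = 2.3×10⁻⁴ K⁻¹
Layer 2 at 12 °C → α = 1.5×10⁻⁴ K⁻¹
Layer 3 at 1.9 °C → α = 0.78×10⁻⁴ K⁻¹
54 × 1.8 × 2.3×10⁻⁴ = 0.022356 m
Layer 2: 200 × 1.5×10⁻⁴ × 1.1 = 0.03300 m
Layer 3: 0.63 × 950 × 0.78×10⁻⁴ = 0.046683 m
Δh = 0.022356 + 0.03300 + 0.046683 = 0.102039 m

102 mm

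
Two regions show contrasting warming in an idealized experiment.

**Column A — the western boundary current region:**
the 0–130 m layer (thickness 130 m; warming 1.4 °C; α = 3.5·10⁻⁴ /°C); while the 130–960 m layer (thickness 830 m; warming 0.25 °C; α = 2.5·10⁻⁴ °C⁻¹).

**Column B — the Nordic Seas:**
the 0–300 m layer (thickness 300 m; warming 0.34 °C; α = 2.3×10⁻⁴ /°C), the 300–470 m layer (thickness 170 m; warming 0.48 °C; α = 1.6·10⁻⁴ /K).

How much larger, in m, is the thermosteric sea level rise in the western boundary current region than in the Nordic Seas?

Δh_A − Δh_B ≈ 0.0791 m

A Layer 1: 3.5×10⁻⁴ × 130 × 1.4 = 0.06370 m
A 130–960 m: 2.5×10⁻⁴ × 0.25 × 830 = 0.051875 m
A total: 0.115575 m
B 300 × 2.3×10⁻⁴ × 0.34 = 0.02346 m
B 300–470 m: 1.6×10⁻⁴ × 170 × 0.48 = 0.013056 m
B total: 0.036516 m
Difference: 0.115575 − 0.036516 = 0.079059 m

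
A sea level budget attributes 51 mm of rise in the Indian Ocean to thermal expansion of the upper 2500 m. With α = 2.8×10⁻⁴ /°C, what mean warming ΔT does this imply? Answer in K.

ΔT = Δh/(αH) = 0.051 / (2.8×10⁻⁴ × 2500) ≈ 0.07286 K

ΔT ≈ 0.0729 K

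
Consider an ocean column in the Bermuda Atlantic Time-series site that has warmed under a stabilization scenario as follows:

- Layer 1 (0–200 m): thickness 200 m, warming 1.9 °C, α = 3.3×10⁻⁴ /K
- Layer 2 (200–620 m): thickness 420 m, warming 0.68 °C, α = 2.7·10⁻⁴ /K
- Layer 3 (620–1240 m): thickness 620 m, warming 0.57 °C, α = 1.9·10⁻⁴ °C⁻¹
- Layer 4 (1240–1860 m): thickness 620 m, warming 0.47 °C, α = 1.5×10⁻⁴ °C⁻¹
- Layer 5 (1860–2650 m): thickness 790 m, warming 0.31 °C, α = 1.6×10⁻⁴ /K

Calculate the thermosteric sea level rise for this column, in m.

Δh = 0.353 m

200 × 3.3×10⁻⁴ × 1.9 = 0.12540 m
Layer 2: 0.68 × 2.7×10⁻⁴ × 420 = 0.077112 m
1.9×10⁻⁴ × 0.57 × 620 = 0.067146 m
620 × 1.5×10⁻⁴ × 0.47 = 0.04371 m
Layer 5: 1.6×10⁻⁴ × 790 × 0.31 = 0.039184 m
Δh = 0.12540 + 0.077112 + 0.067146 + 0.04371 + 0.039184 = 0.352552 m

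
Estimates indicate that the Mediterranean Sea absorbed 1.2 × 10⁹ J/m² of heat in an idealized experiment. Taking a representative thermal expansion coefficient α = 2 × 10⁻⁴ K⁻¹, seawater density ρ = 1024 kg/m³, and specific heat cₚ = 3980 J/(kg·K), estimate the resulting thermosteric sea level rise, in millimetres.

Δh = αQ/(ρcₚ) = 2×10⁻⁴ × 1.2×10⁹ / (1024 × 3980) ≈ 0.058888 m

58.9 mm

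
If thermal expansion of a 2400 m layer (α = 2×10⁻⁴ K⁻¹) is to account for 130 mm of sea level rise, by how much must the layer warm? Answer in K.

ΔT = Δh/(αH) = 0.13 / (2×10⁻⁴ × 2400) ≈ 0.2708 K

0.271 K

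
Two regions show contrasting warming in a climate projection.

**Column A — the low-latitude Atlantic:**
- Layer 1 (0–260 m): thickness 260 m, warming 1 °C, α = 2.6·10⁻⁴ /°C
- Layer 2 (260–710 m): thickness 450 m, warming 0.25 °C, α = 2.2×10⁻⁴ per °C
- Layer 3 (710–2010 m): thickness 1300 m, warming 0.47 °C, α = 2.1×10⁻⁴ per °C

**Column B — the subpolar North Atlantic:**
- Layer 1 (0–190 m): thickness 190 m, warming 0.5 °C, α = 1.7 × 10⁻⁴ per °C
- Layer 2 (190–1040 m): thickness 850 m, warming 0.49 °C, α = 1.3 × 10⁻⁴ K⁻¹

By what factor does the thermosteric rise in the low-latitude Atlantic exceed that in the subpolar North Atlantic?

3.1

A Layer 1: 1 × 2.6×10⁻⁴ × 260 = 0.06760 m
A 450 × 2.2×10⁻⁴ × 0.25 = 0.02475 m
A 710–2010 m: 2.1×10⁻⁴ × 1300 × 0.47 = 0.12831 m
A total: 0.22066 m
B Layer 1: 0.5 × 1.7×10⁻⁴ × 190 = 0.01615 m
B Layer 2: 850 × 1.3×10⁻⁴ × 0.49 = 0.054145 m
B total: 0.070295 m
Ratio: 0.22066 / 0.070295 ≈ 3.139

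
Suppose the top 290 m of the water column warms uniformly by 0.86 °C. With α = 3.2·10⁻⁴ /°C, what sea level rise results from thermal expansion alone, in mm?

Δh = αΔT·H = 3.2×10⁻⁴ × 0.86 × 290 = 0.079808 m

79.8 mm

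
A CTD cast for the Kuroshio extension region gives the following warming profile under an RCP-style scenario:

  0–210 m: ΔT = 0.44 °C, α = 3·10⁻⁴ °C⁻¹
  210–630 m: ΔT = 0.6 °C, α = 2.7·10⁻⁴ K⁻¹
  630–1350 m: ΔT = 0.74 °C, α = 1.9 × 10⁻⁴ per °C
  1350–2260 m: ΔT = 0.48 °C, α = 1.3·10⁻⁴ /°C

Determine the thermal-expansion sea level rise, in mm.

Δh = 250 mm

Layer 1: 3×10⁻⁴ × 210 × 0.44 = 0.02772 m
Layer 2: 420 × 0.6 × 2.7×10⁻⁴ = 0.06804 m
720 × 1.9×10⁻⁴ × 0.74 = 0.101232 m
910 × 1.3×10⁻⁴ × 0.48 = 0.056784 m
Δh = 0.02772 + 0.06804 + 0.101232 + 0.056784 = 0.253776 m ≈ 250 mm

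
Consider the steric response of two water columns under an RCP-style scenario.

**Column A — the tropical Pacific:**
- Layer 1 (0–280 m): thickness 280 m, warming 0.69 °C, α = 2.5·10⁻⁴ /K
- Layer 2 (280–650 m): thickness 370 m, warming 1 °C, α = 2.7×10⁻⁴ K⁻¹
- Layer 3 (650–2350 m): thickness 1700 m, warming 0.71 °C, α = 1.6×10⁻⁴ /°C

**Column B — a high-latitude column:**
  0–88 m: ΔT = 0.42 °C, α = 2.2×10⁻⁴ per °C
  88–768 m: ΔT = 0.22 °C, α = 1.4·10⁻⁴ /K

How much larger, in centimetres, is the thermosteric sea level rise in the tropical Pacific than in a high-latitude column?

A 0–280 m: 2.5×10⁻⁴ × 280 × 0.69 = 0.04830 m
A Layer 2: 370 × 1 × 2.7×10⁻⁴ = 0.09990 m
A 1700 × 0.71 × 1.6×10⁻⁴ = 0.19312 m
A total: 0.34132 m
B 0–88 m: 0.42 × 2.2×10⁻⁴ × 88 = 0.0081312 m
B Layer 2: 0.22 × 1.4×10⁻⁴ × 680 = 0.020944 m
B total: 0.0290752 m
Difference: 0.34132 − 0.0290752 = 0.3122448 m

Δh_A − Δh_B ≈ 31.2 cm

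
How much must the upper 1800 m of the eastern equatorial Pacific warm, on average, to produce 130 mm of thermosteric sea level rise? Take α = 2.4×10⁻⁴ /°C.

0.30 K

ΔT = Δh/(αH) = 0.13 / (2.4×10⁻⁴ × 1800) ≈ 0.3009 K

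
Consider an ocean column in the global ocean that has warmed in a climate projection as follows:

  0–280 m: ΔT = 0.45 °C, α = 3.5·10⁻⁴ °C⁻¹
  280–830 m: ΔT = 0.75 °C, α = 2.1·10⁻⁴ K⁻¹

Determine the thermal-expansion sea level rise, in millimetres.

280 × 3.5×10⁻⁴ × 0.45 = 0.04410 m
Layer 2: 550 × 2.1×10⁻⁴ × 0.75 = 0.086625 m
Δh = 0.04410 + 0.086625 = 0.130725 m

about 131 mm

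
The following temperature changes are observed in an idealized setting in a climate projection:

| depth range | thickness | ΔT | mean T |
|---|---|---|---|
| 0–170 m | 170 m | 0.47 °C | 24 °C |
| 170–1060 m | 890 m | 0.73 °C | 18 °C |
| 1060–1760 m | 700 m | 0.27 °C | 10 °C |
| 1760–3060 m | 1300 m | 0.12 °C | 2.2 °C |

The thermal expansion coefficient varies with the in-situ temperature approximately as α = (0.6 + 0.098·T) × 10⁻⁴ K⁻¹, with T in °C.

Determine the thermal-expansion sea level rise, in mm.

Δh = 220 mm

Layer 1: α = (0.6 + 0.098×24)×10⁻⁴ = 2.952×10⁻⁴ K⁻¹
Layer 2: α = (0.6 + 0.098×18)×10⁻⁴ = 2.364×10⁻⁴ K⁻¹
Layer 3: α = (0.6 + 0.098×10)×10⁻⁴ = 1.58×10⁻⁴ K⁻¹
Layer 4: α = (0.6 + 0.098×2.2)×10⁻⁴ = 0.8156×10⁻⁴ K⁻¹
0–170 m: 170 × 2.952×10⁻⁴ × 0.47 = 0.02358648 m
170–1060 m: 0.73 × 890 × 2.364×10⁻⁴ = 0.15358908 m
0.27 × 700 × 1.58×10⁻⁴ = 0.029862 m
1300 × 0.12 × 0.8156×10⁻⁴ = 0.01272336 m
Δh = 0.02358648 + 0.15358908 + 0.029862 + 0.01272336 = 0.21976092 m ≈ 220 mm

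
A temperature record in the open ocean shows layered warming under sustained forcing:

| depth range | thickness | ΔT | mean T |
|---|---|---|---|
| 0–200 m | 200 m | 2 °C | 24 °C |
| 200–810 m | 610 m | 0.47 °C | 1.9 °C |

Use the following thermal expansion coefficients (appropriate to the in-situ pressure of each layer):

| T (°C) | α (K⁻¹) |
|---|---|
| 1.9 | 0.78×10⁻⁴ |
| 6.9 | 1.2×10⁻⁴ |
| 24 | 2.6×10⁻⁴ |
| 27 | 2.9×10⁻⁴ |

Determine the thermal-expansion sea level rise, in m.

about 0.126 m

Layer 1 at 24 °C → α = 2.6×10⁻⁴ K⁻¹
Layer 2 at 1.9 °C → α = 0.78×10⁻⁴ K⁻¹
0–200 m: 2 × 200 × 2.6×10⁻⁴ = 0.10400 m
0.47 × 0.78×10⁻⁴ × 610 = 0.0223626 m
Δh = 0.10400 + 0.0223626 = 0.1263626 m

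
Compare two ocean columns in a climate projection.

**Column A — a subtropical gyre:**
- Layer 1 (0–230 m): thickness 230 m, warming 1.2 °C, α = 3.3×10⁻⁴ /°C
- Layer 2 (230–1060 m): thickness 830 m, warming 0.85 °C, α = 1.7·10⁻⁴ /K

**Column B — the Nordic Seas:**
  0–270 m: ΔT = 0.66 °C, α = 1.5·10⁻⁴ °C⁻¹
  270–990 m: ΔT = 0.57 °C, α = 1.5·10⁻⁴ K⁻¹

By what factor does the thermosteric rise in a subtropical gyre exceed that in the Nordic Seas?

A 0–230 m: 1.2 × 3.3×10⁻⁴ × 230 = 0.09108 m
A 230–1060 m: 1.7×10⁻⁴ × 0.85 × 830 = 0.119935 m
A total: 0.211015 m
B 0–270 m: 0.66 × 270 × 1.5×10⁻⁴ = 0.02673 m
B 1.5×10⁻⁴ × 720 × 0.57 = 0.06156 m
B total: 0.08829 m
Ratio: 0.211015 / 0.08829 ≈ 2.390

≈ 2.39×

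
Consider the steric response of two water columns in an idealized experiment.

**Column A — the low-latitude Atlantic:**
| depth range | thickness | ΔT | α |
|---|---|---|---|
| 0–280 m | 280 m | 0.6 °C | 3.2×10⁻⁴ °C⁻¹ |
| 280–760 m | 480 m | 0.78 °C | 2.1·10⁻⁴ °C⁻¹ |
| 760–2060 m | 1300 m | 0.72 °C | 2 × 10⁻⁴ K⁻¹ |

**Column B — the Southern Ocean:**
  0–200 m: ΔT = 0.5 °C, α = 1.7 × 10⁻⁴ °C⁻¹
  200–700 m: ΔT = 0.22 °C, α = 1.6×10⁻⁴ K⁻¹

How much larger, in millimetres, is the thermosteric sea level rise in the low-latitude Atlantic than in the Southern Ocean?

280 mm

A 280 × 3.2×10⁻⁴ × 0.6 = 0.05376 m
A 280–760 m: 480 × 2.1×10⁻⁴ × 0.78 = 0.078624 m
A 760–2060 m: 2×10⁻⁴ × 0.72 × 1300 = 0.18720 m
A total: 0.319584 m
B Layer 1: 1.7×10⁻⁴ × 0.5 × 200 = 0.01700 m
B 1.6×10⁻⁴ × 0.22 × 500 = 0.01760 m
B total: 0.03460 m
Difference: 0.319584 − 0.03460 = 0.284984 m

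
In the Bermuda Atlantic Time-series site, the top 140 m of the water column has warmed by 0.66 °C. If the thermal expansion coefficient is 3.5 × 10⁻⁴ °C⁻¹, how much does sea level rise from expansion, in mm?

Δh ≈ 32 mm

Δh = αΔT·H = 3.5×10⁻⁴ × 0.66 × 140 = 0.03234 m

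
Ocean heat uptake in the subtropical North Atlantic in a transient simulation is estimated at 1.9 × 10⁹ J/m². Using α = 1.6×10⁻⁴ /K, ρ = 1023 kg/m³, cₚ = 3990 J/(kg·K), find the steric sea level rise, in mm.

about 74.5 mm

Δh = αQ/(ρcₚ) = 1.6×10⁻⁴ × 1.9×10⁹ / (1023 × 3990) ≈ 0.074477 m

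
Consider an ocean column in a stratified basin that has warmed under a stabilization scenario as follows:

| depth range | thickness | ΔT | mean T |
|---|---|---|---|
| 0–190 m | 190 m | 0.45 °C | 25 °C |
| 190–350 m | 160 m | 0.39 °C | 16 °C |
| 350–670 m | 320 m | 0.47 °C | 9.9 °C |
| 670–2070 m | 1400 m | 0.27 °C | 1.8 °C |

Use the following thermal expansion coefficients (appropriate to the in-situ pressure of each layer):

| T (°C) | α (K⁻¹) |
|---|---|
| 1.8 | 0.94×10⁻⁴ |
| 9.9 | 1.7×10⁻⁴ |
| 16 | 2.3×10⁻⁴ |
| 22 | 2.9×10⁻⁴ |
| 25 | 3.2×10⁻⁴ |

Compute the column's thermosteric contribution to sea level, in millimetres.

103 mm

Layer 1 at 25 °C → α = 3.2×10⁻⁴ K⁻¹
Layer 2 at 16 °C → α = 2.3×10⁻⁴ K⁻¹
Layer 3 at 9.9 °C → α = 1.7×10⁻⁴ K⁻¹
Layer 4 at 1.8 °C → α = 0.94×10⁻⁴ K⁻¹
0–190 m: 0.45 × 3.2×10⁻⁴ × 190 = 0.02736 m
Layer 2: 2.3×10⁻⁴ × 0.39 × 160 = 0.014352 m
320 × 1.7×10⁻⁴ × 0.47 = 0.025568 m
Layer 4: 0.94×10⁻⁴ × 0.27 × 1400 = 0.035532 m
Δh = 0.02736 + 0.014352 + 0.025568 + 0.035532 = 0.102812 m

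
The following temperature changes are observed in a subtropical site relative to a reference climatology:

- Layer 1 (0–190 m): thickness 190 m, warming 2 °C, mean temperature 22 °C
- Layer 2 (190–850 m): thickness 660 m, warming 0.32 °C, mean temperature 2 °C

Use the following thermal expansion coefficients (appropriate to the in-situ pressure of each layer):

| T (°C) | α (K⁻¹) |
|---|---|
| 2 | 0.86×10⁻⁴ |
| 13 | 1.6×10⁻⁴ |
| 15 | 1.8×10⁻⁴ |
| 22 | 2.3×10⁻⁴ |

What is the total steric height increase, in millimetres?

Layer 1 at 22 °C → α = 2.3×10⁻⁴ K⁻¹
Layer 2 at 2 °C → α = 0.86×10⁻⁴ K⁻¹
0–190 m: 190 × 2.3×10⁻⁴ × 2 = 0.08740 m
Layer 2: 0.32 × 660 × 0.86×10⁻⁴ = 0.0181632 m
Δh = 0.08740 + 0.0181632 = 0.1055632 m

110 mm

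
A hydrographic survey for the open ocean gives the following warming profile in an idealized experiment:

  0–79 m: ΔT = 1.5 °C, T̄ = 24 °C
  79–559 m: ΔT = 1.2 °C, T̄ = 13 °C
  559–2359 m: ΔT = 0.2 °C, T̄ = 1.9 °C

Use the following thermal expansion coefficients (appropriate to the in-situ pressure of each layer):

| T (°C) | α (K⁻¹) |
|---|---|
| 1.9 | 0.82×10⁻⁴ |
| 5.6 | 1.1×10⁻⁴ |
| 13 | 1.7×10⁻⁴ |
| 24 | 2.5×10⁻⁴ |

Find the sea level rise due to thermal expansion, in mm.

Layer 1 at 24 °C → α = 2.5×10⁻⁴ K⁻¹
Layer 2 at 13 °C → α = 1.7×10⁻⁴ K⁻¹
Layer 3 at 1.9 °C → α = 0.82×10⁻⁴ K⁻¹
0–79 m: 2.5×10⁻⁴ × 79 × 1.5 = 0.029625 m
480 × 1.2 × 1.7×10⁻⁴ = 0.09792 m
0.2 × 1800 × 0.82×10⁻⁴ = 0.02952 m
Δh = 0.029625 + 0.09792 + 0.02952 = 0.157065 m ≈ 157 mm

157 mm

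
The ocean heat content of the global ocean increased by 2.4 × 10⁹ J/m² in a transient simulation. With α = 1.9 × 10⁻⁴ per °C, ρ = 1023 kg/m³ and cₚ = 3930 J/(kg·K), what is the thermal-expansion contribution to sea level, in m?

Δh = αQ/(ρcₚ) = 1.9×10⁻⁴ × 2.4×10⁹ / (1023 × 3930) ≈ 0.11342 m

Δh = 0.11 m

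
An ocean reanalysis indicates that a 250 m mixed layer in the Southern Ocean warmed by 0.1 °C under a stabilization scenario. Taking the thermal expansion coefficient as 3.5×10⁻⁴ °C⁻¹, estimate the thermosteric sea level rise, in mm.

8.75 mm

Δh = αΔT·H = 3.5×10⁻⁴ × 0.1 × 250 = 0.00875 m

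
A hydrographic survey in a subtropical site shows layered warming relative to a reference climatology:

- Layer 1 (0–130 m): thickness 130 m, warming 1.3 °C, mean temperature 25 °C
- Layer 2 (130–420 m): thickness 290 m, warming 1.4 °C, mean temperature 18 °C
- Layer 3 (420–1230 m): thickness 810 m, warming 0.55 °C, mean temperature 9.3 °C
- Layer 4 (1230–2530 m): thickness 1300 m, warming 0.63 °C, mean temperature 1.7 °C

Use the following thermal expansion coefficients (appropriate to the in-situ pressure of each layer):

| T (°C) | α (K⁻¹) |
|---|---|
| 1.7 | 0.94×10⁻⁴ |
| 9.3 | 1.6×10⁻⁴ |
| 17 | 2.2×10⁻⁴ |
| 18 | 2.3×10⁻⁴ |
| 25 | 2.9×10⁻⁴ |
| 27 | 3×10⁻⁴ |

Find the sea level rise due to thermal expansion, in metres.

0.291 m of thermosteric rise

Layer 1 at 25 °C → α = 2.9×10⁻⁴ K⁻¹
Layer 2 at 18 °C → α = 2.3×10⁻⁴ K⁻¹
Layer 3 at 9.3 °C → α = 1.6×10⁻⁴ K⁻¹
Layer 4 at 1.7 °C → α = 0.94×10⁻⁴ K⁻¹
0–130 m: 2.9×10⁻⁴ × 1.3 × 130 = 0.04901 m
1.4 × 290 × 2.3×10⁻⁴ = 0.09338 m
Layer 3: 1.6×10⁻⁴ × 0.55 × 810 = 0.07128 m
1230–2530 m: 0.63 × 0.94×10⁻⁴ × 1300 = 0.076986 m
Δh = 0.04901 + 0.09338 + 0.07128 + 0.076986 = 0.290656 m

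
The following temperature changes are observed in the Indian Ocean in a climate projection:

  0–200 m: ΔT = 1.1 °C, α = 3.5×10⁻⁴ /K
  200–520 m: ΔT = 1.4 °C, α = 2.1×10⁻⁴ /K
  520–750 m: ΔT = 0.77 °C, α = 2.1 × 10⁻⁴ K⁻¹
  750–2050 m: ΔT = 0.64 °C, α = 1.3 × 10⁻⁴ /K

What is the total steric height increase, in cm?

31.6 cm

1.1 × 200 × 3.5×10⁻⁴ = 0.07700 m
200–520 m: 1.4 × 320 × 2.1×10⁻⁴ = 0.09408 m
Layer 3: 230 × 0.77 × 2.1×10⁻⁴ = 0.037191 m
1300 × 1.3×10⁻⁴ × 0.64 = 0.10816 m
Δh = 0.07700 + 0.09408 + 0.037191 + 0.10816 = 0.316431 m ≈ 31.6 cm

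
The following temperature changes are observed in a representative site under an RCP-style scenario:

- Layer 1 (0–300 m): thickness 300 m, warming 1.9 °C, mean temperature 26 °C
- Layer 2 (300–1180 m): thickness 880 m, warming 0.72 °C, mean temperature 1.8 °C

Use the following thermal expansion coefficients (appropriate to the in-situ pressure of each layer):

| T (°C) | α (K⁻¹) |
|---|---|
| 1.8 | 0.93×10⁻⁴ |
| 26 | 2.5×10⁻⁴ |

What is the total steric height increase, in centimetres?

Layer 1 at 26 °C → α = 2.5×10⁻⁴ K⁻¹
Layer 2 at 1.8 °C → α = 0.93×10⁻⁴ K⁻¹
Layer 1: 1.9 × 300 × 2.5×10⁻⁴ = 0.14250 m
300–1180 m: 0.93×10⁻⁴ × 0.72 × 880 = 0.0589248 m
Δh = 0.14250 + 0.0589248 = 0.2014248 m ≈ 20.1 cm

about 20.1 cm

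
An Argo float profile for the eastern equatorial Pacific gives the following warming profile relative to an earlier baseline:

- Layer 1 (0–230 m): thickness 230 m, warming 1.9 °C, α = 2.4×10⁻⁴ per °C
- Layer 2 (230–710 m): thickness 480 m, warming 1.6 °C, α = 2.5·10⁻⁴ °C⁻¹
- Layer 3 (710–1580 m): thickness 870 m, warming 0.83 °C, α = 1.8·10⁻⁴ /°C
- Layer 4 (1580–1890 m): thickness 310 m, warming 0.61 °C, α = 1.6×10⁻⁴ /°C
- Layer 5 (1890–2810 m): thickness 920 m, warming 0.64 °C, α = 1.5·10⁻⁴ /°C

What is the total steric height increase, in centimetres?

55 cm of thermosteric rise

1.9 × 2.4×10⁻⁴ × 230 = 0.10488 m
230–710 m: 2.5×10⁻⁴ × 480 × 1.6 = 0.19200 m
1.8×10⁻⁴ × 870 × 0.83 = 0.129978 m
1580–1890 m: 1.6×10⁻⁴ × 0.61 × 310 = 0.030256 m
1.5×10⁻⁴ × 920 × 0.64 = 0.08832 m
Δh = 0.10488 + 0.19200 + 0.129978 + 0.030256 + 0.08832 = 0.545434 m ≈ 55 cm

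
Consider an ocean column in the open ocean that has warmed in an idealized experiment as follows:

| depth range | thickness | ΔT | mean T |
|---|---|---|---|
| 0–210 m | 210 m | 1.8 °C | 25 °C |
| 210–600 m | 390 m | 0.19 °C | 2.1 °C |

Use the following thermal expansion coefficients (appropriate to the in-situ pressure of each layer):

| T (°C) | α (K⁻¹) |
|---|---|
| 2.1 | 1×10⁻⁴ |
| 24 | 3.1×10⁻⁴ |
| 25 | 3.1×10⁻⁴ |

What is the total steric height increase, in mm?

125 mm of thermosteric rise

Layer 1 at 25 °C → α = 3.1×10⁻⁴ K⁻¹
Layer 2 at 2.1 °C → α = 1×10⁻⁴ K⁻¹
0–210 m: 1.8 × 3.1×10⁻⁴ × 210 = 0.11718 m
Layer 2: 1×10⁻⁴ × 0.19 × 390 = 0.00741 m
Δh = 0.11718 + 0.00741 = 0.12459 m ≈ 125 mm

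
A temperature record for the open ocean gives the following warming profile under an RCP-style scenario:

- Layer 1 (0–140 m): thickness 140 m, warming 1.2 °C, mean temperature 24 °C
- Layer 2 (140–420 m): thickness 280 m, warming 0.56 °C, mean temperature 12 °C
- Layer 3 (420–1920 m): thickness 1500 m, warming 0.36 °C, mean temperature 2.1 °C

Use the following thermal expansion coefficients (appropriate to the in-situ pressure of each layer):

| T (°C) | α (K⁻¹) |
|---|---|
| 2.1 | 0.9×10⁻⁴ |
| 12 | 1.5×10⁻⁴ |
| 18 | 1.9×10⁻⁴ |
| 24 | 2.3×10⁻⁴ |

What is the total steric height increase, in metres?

Δh ≈ 0.111 m

Layer 1 at 24 °C → α = 2.3×10⁻⁴ K⁻¹
Layer 2 at 12 °C → α = 1.5×10⁻⁴ K⁻¹
Layer 3 at 2.1 °C → α = 0.9×10⁻⁴ K⁻¹
Layer 1: 1.2 × 140 × 2.3×10⁻⁴ = 0.03864 m
140–420 m: 0.56 × 280 × 1.5×10⁻⁴ = 0.02352 m
Layer 3: 0.9×10⁻⁴ × 0.36 × 1500 = 0.04860 m
Δh = 0.03864 + 0.02352 + 0.04860 = 0.11076 m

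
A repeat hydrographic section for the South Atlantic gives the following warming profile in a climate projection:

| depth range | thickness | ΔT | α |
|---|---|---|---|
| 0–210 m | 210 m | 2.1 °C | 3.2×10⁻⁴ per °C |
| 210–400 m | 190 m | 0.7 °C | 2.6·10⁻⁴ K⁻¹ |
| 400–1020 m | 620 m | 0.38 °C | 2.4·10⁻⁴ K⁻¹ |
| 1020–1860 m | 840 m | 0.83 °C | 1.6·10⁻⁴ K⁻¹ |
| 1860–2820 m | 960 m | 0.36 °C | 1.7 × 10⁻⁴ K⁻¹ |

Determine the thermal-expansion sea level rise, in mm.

Δh ≈ 403 mm

0–210 m: 210 × 2.1 × 3.2×10⁻⁴ = 0.14112 m
0.7 × 190 × 2.6×10⁻⁴ = 0.03458 m
400–1020 m: 620 × 2.4×10⁻⁴ × 0.38 = 0.056544 m
Layer 4: 0.83 × 840 × 1.6×10⁻⁴ = 0.111552 m
0.36 × 960 × 1.7×10⁻⁴ = 0.058752 m
Δh = 0.14112 + 0.03458 + 0.056544 + 0.111552 + 0.058752 = 0.402548 m ≈ 403 mm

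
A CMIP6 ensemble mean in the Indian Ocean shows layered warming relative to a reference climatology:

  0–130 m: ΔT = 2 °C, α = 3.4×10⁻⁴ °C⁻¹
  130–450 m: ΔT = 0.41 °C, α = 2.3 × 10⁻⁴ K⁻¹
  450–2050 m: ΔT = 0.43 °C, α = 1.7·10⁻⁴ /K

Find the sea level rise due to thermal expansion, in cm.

Δh ≈ 23.6 cm

Layer 1: 3.4×10⁻⁴ × 130 × 2 = 0.08840 m
130–450 m: 2.3×10⁻⁴ × 320 × 0.41 = 0.030176 m
1600 × 0.43 × 1.7×10⁻⁴ = 0.11696 m
Δh = 0.08840 + 0.030176 + 0.11696 = 0.235536 m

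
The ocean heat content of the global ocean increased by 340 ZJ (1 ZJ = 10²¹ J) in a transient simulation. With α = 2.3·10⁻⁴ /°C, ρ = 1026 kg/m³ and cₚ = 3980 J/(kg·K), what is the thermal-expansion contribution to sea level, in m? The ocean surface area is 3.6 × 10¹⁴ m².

0.053 m of thermosteric rise

Per unit area: Q = 340×10²¹ / (3.6×10¹⁴) ≈ 9.444×10⁸ J/m²
Δh = αQ/(ρcₚ) = 2.3×10⁻⁴ × 9.444×10⁸ / (1026 × 3980) ≈ 0.053193 m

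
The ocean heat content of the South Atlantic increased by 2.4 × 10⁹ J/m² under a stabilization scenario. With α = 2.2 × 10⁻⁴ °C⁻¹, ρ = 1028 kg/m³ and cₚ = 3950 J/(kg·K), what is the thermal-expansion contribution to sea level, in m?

about 0.130 m

Δh = αQ/(ρcₚ) = 2.2×10⁻⁴ × 2.4×10⁹ / (1028 × 3950) ≈ 0.13003 m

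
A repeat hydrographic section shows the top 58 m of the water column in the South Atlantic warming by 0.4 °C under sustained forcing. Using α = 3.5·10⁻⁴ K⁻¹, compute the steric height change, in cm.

Δh = αΔT·H = 3.5×10⁻⁴ × 0.4 × 58 = 0.00812 m

about 0.81 cm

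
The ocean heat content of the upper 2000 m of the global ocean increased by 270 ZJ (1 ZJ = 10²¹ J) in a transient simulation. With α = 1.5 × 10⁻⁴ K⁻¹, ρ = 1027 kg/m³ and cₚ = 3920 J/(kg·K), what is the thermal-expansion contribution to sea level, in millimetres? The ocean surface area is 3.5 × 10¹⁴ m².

Per unit area: Q = 270×10²¹ / (3.5×10¹⁴) ≈ 7.714×10⁸ J/m²
Δh = αQ/(ρcₚ) = 1.5×10⁻⁴ × 7.714×10⁸ / (1027 × 3920) ≈ 0.028742 m

29 mm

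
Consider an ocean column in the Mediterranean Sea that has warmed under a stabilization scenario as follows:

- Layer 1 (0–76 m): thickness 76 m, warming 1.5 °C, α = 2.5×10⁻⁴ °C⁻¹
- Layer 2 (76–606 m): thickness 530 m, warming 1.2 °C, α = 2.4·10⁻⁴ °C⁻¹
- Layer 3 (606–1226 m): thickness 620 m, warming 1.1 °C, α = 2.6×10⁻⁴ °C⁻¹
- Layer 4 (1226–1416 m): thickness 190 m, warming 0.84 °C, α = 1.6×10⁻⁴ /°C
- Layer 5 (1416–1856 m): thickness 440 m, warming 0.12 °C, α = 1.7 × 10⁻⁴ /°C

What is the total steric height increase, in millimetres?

about 393 mm

1.5 × 2.5×10⁻⁴ × 76 = 0.02850 m
Layer 2: 1.2 × 2.4×10⁻⁴ × 530 = 0.15264 m
2.6×10⁻⁴ × 620 × 1.1 = 0.17732 m
1226–1416 m: 1.6×10⁻⁴ × 0.84 × 190 = 0.025536 m
Layer 5: 1.7×10⁻⁴ × 440 × 0.12 = 0.008976 m
Δh = 0.02850 + 0.15264 + 0.17732 + 0.025536 + 0.008976 = 0.392972 m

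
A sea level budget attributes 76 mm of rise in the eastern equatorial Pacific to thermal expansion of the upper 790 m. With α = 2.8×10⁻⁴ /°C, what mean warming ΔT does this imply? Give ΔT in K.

about 0.34 K

ΔT = Δh/(αH) = 0.076 / (2.8×10⁻⁴ × 790) ≈ 0.3436 K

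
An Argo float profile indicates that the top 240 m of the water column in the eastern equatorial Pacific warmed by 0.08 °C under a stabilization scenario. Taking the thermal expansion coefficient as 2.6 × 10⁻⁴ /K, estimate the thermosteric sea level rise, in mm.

Δh = αΔT·H = 2.6×10⁻⁴ × 0.08 × 240 = 0.004992 m

about 4.99 mm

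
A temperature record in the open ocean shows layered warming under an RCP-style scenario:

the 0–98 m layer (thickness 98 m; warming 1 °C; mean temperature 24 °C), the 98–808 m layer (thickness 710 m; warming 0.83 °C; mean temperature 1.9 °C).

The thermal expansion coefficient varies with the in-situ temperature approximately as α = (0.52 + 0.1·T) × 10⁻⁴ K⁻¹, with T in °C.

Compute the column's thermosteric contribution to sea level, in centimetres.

Layer 1: α = (0.52 + 0.1×24)×10⁻⁴ = 2.92×10⁻⁴ K⁻¹
Layer 2: α = (0.52 + 0.1×1.9)×10⁻⁴ = 0.71×10⁻⁴ K⁻¹
0–98 m: 1 × 2.92×10⁻⁴ × 98 = 0.028616 m
0.71×10⁻⁴ × 0.83 × 710 = 0.0418403 m
Δh = 0.028616 + 0.0418403 = 0.0704563 m

Δh ≈ 7.05 cm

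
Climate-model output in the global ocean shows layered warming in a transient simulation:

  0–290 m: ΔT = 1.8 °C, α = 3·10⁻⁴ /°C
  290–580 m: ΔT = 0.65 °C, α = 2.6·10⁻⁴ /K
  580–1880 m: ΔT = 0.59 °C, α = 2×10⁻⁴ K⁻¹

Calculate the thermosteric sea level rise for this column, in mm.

Δh ≈ 359 mm

Layer 1: 1.8 × 3×10⁻⁴ × 290 = 0.15660 m
290 × 0.65 × 2.6×10⁻⁴ = 0.04901 m
0.59 × 2×10⁻⁴ × 1300 = 0.15340 m
Δh = 0.15660 + 0.04901 + 0.15340 = 0.35901 m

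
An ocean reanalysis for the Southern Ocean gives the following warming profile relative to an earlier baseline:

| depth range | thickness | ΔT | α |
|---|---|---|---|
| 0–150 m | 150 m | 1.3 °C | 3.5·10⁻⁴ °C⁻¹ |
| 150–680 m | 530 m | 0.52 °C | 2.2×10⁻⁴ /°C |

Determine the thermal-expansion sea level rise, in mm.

Δh ≈ 129 mm

150 × 1.3 × 3.5×10⁻⁴ = 0.06825 m
530 × 2.2×10⁻⁴ × 0.52 = 0.060632 m
Δh = 0.06825 + 0.060632 = 0.128882 m ≈ 129 mm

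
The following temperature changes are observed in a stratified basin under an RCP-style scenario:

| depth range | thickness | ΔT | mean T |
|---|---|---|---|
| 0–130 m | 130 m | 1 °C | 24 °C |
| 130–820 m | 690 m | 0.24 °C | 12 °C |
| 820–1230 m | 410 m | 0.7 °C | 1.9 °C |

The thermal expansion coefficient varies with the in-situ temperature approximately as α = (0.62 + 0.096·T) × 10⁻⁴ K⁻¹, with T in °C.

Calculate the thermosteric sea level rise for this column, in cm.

Layer 1: α = (0.62 + 0.096×24)×10⁻⁴ = 2.924×10⁻⁴ K⁻¹
Layer 2: α = (0.62 + 0.096×12)×10⁻⁴ = 1.772×10⁻⁴ K⁻¹
Layer 3: α = (0.62 + 0.096×1.9)×10⁻⁴ = 0.8024×10⁻⁴ K⁻¹
0–130 m: 2.924×10⁻⁴ × 130 × 1 = 0.038012 m
Layer 2: 690 × 1.772×10⁻⁴ × 0.24 = 0.02934432 m
820–1230 m: 0.7 × 0.8024×10⁻⁴ × 410 = 0.02302888 m
Δh = 0.038012 + 0.02934432 + 0.02302888 = 0.0903852 m

Δh ≈ 9.04 cm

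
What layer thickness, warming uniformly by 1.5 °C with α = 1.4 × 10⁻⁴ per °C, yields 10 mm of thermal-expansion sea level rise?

H = Δh/(αΔT) = 0.01 / (1.4×10⁻⁴ × 1.5) ≈ 47.62 m

48 m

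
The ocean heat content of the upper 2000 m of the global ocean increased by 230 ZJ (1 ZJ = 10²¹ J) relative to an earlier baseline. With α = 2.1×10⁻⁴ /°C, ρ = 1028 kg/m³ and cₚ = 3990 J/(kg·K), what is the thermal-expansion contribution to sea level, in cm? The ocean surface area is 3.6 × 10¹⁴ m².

Per unit area: Q = 230×10²¹ / (3.6×10¹⁴) ≈ 6.389×10⁸ J/m²
Δh = αQ/(ρcₚ) = 2.1×10⁻⁴ × 6.389×10⁸ / (1028 × 3990) ≈ 0.03271 m

Δh = 3.27 cm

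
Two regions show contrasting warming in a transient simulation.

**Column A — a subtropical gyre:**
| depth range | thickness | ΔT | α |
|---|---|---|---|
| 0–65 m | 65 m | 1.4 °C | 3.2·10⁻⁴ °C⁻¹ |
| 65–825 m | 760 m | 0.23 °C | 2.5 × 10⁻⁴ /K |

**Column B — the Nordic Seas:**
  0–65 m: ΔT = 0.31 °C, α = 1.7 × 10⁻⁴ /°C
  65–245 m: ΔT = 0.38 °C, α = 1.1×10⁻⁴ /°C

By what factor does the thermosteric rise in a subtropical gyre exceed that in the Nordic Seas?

a factor of 6.7

A 0–65 m: 65 × 1.4 × 3.2×10⁻⁴ = 0.02912 m
A 65–825 m: 760 × 2.5×10⁻⁴ × 0.23 = 0.04370 m
A total: 0.07282 m
B 0–65 m: 1.7×10⁻⁴ × 65 × 0.31 = 0.0034255 m
B Layer 2: 1.1×10⁻⁴ × 180 × 0.38 = 0.007524 m
B total: 0.0109495 m
Ratio: 0.07282 / 0.0109495 ≈ 6.651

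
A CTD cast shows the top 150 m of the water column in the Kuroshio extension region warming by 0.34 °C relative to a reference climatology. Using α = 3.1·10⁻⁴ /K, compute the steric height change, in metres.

Δh = αΔT·H = 3.1×10⁻⁴ × 0.34 × 150 = 0.01581 m

Δh ≈ 0.0158 m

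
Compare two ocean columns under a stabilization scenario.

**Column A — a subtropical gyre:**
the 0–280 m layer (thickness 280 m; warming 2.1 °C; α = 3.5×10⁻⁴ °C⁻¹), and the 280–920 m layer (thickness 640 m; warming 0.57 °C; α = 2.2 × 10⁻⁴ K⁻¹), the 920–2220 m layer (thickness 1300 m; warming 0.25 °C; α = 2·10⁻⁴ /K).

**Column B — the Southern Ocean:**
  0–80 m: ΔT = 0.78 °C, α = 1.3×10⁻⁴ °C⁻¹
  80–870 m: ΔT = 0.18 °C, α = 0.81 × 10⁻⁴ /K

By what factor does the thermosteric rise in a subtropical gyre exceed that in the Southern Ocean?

≈ 17.9×

A 0–280 m: 280 × 2.1 × 3.5×10⁻⁴ = 0.20580 m
A 0.57 × 640 × 2.2×10⁻⁴ = 0.080256 m
A 1300 × 2×10⁻⁴ × 0.25 = 0.06500 m
A total: 0.351056 m
B 0–80 m: 80 × 1.3×10⁻⁴ × 0.78 = 0.008112 m
B Layer 2: 790 × 0.81×10⁻⁴ × 0.18 = 0.0115182 m
B total: 0.0196302 m
Ratio: 0.351056 / 0.0196302 ≈ 17.88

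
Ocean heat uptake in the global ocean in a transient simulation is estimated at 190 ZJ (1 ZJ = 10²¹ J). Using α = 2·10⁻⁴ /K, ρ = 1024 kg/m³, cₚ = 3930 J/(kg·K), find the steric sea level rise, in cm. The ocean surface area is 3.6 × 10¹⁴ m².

2.62 cm of thermosteric rise

Per unit area: Q = 190×10²¹ / (3.6×10¹⁴) ≈ 5.278×10⁸ J/m²
Δh = αQ/(ρcₚ) = 2×10⁻⁴ × 5.278×10⁸ / (1024 × 3930) ≈ 0.026231 m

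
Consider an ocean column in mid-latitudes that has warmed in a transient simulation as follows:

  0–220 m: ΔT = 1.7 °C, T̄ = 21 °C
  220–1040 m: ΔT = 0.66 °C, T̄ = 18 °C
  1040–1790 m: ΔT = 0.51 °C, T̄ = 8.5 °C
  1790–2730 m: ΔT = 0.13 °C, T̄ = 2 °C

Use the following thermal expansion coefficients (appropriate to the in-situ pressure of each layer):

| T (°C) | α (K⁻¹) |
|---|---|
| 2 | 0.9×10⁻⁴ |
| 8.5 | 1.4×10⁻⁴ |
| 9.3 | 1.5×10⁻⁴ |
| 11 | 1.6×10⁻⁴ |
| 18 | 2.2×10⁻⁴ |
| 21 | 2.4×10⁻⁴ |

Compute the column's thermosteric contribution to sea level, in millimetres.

Δh ≈ 273 mm

Layer 1 at 21 °C → α = 2.4×10⁻⁴ K⁻¹
Layer 2 at 18 °C → α = 2.2×10⁻⁴ K⁻¹
Layer 3 at 8.5 °C → α = 1.4×10⁻⁴ K⁻¹
Layer 4 at 2 °C → α = 0.9×10⁻⁴ K⁻¹
0–220 m: 1.7 × 220 × 2.4×10⁻⁴ = 0.08976 m
820 × 2.2×10⁻⁴ × 0.66 = 0.119064 m
1040–1790 m: 1.4×10⁻⁴ × 750 × 0.51 = 0.05355 m
1790–2730 m: 940 × 0.9×10⁻⁴ × 0.13 = 0.010998 m
Δh = 0.08976 + 0.119064 + 0.05355 + 0.010998 = 0.273372 m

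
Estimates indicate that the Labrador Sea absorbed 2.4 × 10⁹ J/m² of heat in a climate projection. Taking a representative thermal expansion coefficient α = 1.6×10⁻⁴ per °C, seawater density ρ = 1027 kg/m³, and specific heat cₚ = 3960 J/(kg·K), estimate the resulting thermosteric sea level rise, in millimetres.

about 94 mm

Δh = αQ/(ρcₚ) = 1.6×10⁻⁴ × 2.4×10⁹ / (1027 × 3960) ≈ 0.09442 m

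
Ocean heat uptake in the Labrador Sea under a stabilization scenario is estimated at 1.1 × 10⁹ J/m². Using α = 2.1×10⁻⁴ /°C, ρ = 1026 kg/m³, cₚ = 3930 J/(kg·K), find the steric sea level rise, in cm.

Δh = αQ/(ρcₚ) = 2.1×10⁻⁴ × 1.1×10⁹ / (1026 × 3930) ≈ 0.057289 m

Δh = 5.7 cm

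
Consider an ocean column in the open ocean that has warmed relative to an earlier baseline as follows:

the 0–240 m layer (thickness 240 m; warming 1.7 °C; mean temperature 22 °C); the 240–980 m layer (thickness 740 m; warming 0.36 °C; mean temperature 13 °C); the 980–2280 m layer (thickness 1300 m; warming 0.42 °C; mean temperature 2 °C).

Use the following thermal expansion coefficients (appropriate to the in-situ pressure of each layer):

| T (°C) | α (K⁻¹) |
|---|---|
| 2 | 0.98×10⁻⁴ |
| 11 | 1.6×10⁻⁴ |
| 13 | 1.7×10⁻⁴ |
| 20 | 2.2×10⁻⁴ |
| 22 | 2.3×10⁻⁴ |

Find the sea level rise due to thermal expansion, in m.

Layer 1 at 22 °C → α = 2.3×10⁻⁴ K⁻¹
Layer 2 at 13 °C → α = 1.7×10⁻⁴ K⁻¹
Layer 3 at 2 °C → α = 0.98×10⁻⁴ K⁻¹
0–240 m: 2.3×10⁻⁴ × 240 × 1.7 = 0.09384 m
Layer 2: 0.36 × 1.7×10⁻⁴ × 740 = 0.045288 m
1300 × 0.98×10⁻⁴ × 0.42 = 0.053508 m
Δh = 0.09384 + 0.045288 + 0.053508 = 0.192636 m ≈ 0.193 m

0.193 m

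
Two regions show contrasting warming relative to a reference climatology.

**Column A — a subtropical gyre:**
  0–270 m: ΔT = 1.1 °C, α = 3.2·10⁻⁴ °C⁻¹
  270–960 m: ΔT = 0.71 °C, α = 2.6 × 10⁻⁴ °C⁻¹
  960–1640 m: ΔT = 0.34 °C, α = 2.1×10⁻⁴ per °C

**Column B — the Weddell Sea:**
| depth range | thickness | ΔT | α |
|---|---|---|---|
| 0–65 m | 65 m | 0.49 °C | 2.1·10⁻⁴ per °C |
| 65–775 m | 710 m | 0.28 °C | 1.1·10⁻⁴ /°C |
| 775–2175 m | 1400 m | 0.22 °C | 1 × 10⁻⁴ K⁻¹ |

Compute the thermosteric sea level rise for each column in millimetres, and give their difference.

Δh_A ≈ 271 mm, Δh_B ≈ 59.4 mm; difference ≈ 212 mm

A 0–270 m: 3.2×10⁻⁴ × 1.1 × 270 = 0.09504 m
A 270–960 m: 2.6×10⁻⁴ × 690 × 0.71 = 0.127374 m
A 960–1640 m: 680 × 0.34 × 2.1×10⁻⁴ = 0.048552 m
A total: 0.270966 m
B 65 × 2.1×10⁻⁴ × 0.49 = 0.0066885 m
B 65–775 m: 0.28 × 1.1×10⁻⁴ × 710 = 0.021868 m
B 1×10⁻⁴ × 1400 × 0.22 = 0.03080 m
B total: 0.0593565 m
Difference: 0.270966 − 0.0593565 = 0.2116095 m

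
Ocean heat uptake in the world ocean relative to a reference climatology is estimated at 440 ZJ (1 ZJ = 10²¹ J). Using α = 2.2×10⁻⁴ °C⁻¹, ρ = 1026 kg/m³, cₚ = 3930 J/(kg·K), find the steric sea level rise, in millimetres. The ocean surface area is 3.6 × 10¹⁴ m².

Per unit area: Q = 440×10²¹ / (3.6×10¹⁴) ≈ 1.222×10⁹ J/m²
Δh = αQ/(ρcₚ) = 2.2×10⁻⁴ × 1.222×10⁹ / (1026 × 3930) ≈ 0.066674 m

Δh = 66.7 mm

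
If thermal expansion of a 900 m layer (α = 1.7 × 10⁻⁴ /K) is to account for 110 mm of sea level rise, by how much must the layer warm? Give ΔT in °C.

ΔT = Δh/(αH) = 0.11 / (1.7×10⁻⁴ × 900) ≈ 0.7190 °C

0.719 °C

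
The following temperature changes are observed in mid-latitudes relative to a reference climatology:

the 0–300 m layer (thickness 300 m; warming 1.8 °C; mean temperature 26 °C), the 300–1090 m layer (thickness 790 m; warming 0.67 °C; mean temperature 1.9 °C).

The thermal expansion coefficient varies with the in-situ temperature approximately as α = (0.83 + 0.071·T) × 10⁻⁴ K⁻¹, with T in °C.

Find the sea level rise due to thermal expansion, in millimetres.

Layer 1: α = (0.83 + 0.071×26)×10⁻⁴ = 2.676×10⁻⁴ K⁻¹
Layer 2: α = (0.83 + 0.071×1.9)×10⁻⁴ = 0.9649×10⁻⁴ K⁻¹
Layer 1: 2.676×10⁻⁴ × 1.8 × 300 = 0.144504 m
300–1090 m: 0.9649×10⁻⁴ × 0.67 × 790 = 0.051072157 m
Δh = 0.144504 + 0.051072157 = 0.195576157 m ≈ 200 mm

200 mm of thermosteric rise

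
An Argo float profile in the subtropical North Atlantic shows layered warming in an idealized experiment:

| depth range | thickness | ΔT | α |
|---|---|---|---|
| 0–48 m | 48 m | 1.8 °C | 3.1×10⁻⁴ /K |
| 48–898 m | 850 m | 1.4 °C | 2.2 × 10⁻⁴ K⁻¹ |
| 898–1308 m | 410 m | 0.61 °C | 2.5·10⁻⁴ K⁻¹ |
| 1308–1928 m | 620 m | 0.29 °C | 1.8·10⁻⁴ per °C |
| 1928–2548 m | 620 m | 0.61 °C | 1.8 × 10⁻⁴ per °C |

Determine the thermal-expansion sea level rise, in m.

0–48 m: 48 × 3.1×10⁻⁴ × 1.8 = 0.026784 m
Layer 2: 1.4 × 850 × 2.2×10⁻⁴ = 0.26180 m
898–1308 m: 2.5×10⁻⁴ × 0.61 × 410 = 0.062525 m
1308–1928 m: 0.29 × 1.8×10⁻⁴ × 620 = 0.032364 m
Layer 5: 1.8×10⁻⁴ × 620 × 0.61 = 0.068076 m
Δh = 0.026784 + 0.26180 + 0.062525 + 0.032364 + 0.068076 = 0.451549 m ≈ 0.452 m

Δh ≈ 0.452 m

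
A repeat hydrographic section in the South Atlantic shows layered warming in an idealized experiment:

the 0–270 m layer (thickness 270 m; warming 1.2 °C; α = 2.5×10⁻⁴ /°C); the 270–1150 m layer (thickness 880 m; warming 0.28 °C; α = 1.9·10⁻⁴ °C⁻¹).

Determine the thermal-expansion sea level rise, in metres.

0–270 m: 2.5×10⁻⁴ × 270 × 1.2 = 0.08100 m
Layer 2: 0.28 × 1.9×10⁻⁴ × 880 = 0.046816 m
Δh = 0.08100 + 0.046816 = 0.127816 m

about 0.128 m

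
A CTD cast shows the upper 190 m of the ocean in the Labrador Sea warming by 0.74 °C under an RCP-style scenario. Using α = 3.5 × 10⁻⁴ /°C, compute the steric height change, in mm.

Δh = 49.2 mm

Δh = αΔT·H = 3.5×10⁻⁴ × 0.74 × 190 = 0.04921 m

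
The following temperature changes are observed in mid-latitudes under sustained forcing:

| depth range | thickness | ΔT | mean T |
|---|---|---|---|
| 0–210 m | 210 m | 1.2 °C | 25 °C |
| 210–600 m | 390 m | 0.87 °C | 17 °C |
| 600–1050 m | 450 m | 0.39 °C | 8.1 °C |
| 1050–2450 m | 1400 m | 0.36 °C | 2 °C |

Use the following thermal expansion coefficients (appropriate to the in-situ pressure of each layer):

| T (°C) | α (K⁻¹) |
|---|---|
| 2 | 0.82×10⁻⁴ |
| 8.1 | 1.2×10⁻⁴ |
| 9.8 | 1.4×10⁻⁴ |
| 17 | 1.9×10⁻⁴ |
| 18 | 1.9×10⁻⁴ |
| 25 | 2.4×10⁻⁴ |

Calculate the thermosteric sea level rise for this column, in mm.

Layer 1 at 25 °C → α = 2.4×10⁻⁴ K⁻¹
Layer 2 at 17 °C → α = 1.9×10⁻⁴ K⁻¹
Layer 3 at 8.1 °C → α = 1.2×10⁻⁴ K⁻¹
Layer 4 at 2 °C → α = 0.82×10⁻⁴ K⁻¹
Layer 1: 210 × 1.2 × 2.4×10⁻⁴ = 0.06048 m
Layer 2: 390 × 1.9×10⁻⁴ × 0.87 = 0.064467 m
1.2×10⁻⁴ × 450 × 0.39 = 0.02106 m
0.36 × 0.82×10⁻⁴ × 1400 = 0.041328 m
Δh = 0.06048 + 0.064467 + 0.02106 + 0.041328 = 0.187335 m ≈ 190 mm

190 mm of thermosteric rise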